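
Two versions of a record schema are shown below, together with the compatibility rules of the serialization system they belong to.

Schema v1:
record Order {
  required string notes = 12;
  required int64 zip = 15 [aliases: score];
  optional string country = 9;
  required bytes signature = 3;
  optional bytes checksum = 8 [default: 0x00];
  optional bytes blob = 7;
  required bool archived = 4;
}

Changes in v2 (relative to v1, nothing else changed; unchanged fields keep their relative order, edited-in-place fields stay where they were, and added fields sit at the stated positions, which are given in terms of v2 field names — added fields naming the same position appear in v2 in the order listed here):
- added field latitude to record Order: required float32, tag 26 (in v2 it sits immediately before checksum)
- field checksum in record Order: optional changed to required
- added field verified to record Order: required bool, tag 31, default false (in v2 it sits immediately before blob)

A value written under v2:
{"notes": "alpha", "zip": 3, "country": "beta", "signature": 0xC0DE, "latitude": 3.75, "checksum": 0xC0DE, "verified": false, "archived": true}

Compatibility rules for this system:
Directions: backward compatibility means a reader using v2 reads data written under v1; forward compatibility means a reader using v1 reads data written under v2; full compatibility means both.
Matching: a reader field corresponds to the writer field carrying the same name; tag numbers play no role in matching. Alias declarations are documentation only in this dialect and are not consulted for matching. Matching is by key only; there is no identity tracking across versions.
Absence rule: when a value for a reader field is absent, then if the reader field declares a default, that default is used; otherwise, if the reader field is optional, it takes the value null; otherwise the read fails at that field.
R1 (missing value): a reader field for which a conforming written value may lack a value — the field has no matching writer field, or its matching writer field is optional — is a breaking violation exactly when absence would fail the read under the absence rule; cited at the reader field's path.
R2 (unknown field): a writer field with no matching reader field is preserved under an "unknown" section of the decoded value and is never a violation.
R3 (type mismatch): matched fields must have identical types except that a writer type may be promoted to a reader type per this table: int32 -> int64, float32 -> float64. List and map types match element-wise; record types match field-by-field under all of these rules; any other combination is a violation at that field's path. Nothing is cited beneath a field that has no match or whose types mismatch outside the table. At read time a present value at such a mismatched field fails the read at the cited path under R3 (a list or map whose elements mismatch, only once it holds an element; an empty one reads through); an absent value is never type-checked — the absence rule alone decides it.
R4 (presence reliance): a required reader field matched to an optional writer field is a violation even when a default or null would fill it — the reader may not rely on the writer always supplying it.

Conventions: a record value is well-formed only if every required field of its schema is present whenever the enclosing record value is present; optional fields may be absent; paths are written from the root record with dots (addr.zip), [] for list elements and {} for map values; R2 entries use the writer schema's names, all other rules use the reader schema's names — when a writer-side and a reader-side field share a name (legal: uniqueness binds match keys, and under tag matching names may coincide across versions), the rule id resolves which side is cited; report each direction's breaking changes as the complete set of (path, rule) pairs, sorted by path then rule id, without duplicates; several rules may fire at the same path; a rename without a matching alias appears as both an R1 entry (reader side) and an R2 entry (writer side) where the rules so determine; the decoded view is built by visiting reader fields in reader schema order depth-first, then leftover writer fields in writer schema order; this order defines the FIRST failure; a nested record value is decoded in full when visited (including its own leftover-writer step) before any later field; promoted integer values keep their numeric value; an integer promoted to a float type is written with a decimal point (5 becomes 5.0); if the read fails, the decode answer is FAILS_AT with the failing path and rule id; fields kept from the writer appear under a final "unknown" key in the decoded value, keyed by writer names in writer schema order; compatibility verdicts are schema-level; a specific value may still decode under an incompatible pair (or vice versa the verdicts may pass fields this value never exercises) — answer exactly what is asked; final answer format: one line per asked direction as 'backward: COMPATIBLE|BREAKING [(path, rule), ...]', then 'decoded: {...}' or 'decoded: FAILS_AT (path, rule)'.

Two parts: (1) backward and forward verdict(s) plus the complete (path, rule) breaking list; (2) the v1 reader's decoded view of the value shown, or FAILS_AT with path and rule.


arrows below run writer -> reader for Order
backward for Order (reader v2, writer v1):
  string -> string, writer required: notes aligns to notes
  int64 -> int64, writer required: zip aligns to zip
  string -> string, writer optional: country aligns to country
  bytes -> bytes, writer required: signature aligns to signature
  latitude: no writer-side match
  bytes -> bytes, writer optional: checksum aligns to checksum
  verified: no writer-side match
  bytes -> bytes, writer optional: blob aligns to blob
  bool -> bool, writer required: archived aligns to archived
  rule R4 violated at checksum
  rule R1 violated at latitude
  backward on Order therefore BREAKING (2)
forward for Order (reader v1, writer v2):
  string -> string, writer required: notes aligns to notes
  int64 -> int64, writer required: zip aligns to zip
  string -> string, writer optional: country aligns to country
  bytes -> bytes, writer required: signature aligns to signature
  bytes -> bytes, writer required: checksum aligns to checksum
  bytes -> bytes, writer optional: blob aligns to blob
  bool -> bool, writer required: archived aligns to archived
  writer field latitude has no reader counterpart
  writer field verified has no reader counterpart
  => forward: COMPATIBLE
decode walk for Order under reader schema v1:
  notes := "alpha"
  zip := 3
  country := "beta"
  signature := 0xC0DE
  checksum := 0xC0DE
  blob := null (not supplied -> null)
  archived := true
  writer latitude: kept under "unknown"
  writer verified: kept under "unknown"
  => decoded: {"notes": "alpha", "zip": 3, "country": "beta", "signature": 0xC0DE, "checksum": 0xC0DE, "blob": null, "archived": true, "unknown": {"latitude": 3.75, "verified": false}}

backward: BREAKING [(checksum, R4), (latitude, R1)]; forward: COMPATIBLE []; decoded: {"notes": "alpha", "zip": 3, "country": "beta", "signature": 0xC0DE, "checksum": 0xC0DE, "blob": null, "archived": true, "unknown": {"latitude": 3.75, "verified": false}}


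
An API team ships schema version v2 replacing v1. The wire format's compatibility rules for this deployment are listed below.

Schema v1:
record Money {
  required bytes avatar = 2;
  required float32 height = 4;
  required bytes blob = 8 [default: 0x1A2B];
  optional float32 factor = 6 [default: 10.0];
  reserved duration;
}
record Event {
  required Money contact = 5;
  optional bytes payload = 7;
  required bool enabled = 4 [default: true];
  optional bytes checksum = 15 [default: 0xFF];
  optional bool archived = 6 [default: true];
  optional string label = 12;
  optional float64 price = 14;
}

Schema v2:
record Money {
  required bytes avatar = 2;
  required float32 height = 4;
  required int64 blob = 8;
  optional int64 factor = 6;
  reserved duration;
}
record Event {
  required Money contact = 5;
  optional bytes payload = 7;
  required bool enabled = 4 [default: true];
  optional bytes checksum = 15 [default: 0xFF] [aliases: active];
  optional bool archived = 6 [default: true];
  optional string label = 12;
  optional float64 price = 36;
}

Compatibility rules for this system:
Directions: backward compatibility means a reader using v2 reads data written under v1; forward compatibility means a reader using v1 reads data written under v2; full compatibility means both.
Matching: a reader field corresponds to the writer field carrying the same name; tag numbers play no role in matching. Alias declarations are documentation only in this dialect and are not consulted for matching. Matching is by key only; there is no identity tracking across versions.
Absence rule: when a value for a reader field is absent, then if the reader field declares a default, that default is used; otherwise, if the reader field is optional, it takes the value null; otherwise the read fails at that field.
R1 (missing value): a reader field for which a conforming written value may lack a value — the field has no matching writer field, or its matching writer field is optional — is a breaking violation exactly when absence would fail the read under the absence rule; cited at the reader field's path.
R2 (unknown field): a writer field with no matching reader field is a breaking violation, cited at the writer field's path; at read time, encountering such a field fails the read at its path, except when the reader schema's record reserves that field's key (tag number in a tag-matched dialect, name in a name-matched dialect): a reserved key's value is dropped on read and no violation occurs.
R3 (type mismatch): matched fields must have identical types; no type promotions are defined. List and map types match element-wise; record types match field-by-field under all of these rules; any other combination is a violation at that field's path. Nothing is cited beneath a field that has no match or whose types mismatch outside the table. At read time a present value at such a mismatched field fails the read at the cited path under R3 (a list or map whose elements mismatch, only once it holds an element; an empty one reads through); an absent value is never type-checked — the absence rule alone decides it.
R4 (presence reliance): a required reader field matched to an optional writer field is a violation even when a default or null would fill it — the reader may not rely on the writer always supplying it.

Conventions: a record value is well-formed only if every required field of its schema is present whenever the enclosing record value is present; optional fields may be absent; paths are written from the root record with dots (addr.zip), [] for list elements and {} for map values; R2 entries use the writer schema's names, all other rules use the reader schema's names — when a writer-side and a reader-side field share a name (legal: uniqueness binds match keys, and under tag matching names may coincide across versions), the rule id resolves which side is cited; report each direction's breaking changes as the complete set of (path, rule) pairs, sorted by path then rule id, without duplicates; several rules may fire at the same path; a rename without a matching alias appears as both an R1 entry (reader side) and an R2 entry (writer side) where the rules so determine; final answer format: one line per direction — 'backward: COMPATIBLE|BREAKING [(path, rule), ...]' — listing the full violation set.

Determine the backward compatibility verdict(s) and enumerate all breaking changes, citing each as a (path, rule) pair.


backward: BREAKING [(contact.blob, R3), (contact.factor, R3)]

the writer's type comes first in each Event pair
backward for Event (reader v2, writer v1):
  contact: paired with writer contact (Money -> Money; writer required)
  payload: paired with writer payload (bytes -> bytes; writer optional)
  enabled: paired with writer enabled (bool -> bool; writer required)
  checksum: paired with writer checksum (bytes -> bytes; writer optional)
  archived: paired with writer archived (bool -> bool; writer optional)
  label: paired with writer label (string -> string; writer optional)
  price: paired with writer price (float64 -> float64; writer optional)
  contact.avatar: paired with writer contact.avatar (bytes -> bytes; writer required)
  contact.height: paired with writer contact.height (float32 -> float32; writer required)
  contact.blob: paired with writer contact.blob (bytes -> int64; writer required)
  contact.factor: paired with writer contact.factor (float32 -> int64; writer optional)
  R3 fires at contact.blob
  R3 fires at contact.factor
  => backward: BREAKING (2)
the other Event changes do not affect what is asked:
  field price in record Event: tag 14 changed to 36 -> inert for the asked Event verdict: nothing fires


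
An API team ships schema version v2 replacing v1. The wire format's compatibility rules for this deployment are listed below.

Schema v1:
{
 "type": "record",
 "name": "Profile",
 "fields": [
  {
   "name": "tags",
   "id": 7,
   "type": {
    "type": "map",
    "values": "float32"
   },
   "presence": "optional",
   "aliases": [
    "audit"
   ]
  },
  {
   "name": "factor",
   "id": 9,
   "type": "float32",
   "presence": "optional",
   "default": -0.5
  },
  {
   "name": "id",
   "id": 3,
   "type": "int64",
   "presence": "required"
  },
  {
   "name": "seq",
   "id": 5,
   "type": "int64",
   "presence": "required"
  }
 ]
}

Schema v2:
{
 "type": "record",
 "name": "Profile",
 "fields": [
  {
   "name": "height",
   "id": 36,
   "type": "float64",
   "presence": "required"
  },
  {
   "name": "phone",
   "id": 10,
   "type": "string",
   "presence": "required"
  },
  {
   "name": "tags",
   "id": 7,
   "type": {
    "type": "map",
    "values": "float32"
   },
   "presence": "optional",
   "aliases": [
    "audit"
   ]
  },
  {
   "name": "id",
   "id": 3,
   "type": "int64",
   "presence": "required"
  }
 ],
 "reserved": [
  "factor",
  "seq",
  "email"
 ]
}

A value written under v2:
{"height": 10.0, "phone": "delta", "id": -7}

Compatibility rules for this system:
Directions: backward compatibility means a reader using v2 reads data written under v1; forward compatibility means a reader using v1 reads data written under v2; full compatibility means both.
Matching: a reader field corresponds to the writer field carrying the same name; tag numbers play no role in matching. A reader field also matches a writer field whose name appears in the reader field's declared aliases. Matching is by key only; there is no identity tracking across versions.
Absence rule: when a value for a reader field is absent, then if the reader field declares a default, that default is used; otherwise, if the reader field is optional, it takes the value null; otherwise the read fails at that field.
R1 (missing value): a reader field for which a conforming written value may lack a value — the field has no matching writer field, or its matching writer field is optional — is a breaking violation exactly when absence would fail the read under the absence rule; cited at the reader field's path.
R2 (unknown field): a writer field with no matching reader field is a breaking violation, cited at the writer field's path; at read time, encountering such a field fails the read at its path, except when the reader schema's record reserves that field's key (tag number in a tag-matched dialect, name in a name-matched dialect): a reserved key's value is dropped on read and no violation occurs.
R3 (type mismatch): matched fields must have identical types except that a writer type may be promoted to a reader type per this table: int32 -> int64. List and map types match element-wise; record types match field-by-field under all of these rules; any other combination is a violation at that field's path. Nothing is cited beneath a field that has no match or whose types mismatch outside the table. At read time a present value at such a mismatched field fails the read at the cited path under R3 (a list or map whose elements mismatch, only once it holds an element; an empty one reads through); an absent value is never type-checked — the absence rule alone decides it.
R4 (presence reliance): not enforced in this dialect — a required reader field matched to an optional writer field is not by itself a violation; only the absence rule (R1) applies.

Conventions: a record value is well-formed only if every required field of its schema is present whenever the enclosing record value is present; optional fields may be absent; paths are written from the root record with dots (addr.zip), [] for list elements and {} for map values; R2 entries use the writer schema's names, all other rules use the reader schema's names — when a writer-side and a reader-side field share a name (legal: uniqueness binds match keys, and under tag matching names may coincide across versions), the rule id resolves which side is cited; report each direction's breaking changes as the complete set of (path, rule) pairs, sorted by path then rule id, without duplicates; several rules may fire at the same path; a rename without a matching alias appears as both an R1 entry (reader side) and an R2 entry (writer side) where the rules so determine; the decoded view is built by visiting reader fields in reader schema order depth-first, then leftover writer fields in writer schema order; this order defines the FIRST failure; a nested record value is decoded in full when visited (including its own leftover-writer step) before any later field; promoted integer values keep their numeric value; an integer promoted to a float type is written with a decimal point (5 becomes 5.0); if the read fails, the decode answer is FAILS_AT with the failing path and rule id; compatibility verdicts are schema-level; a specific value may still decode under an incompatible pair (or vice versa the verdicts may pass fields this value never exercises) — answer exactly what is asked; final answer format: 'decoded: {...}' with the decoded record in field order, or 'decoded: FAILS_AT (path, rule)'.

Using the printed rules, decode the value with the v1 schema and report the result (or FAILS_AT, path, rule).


in Profile below, arrows point writer -> reader
migrating the Profile value to v1:
  tags := null (absent, optional -> null)
  factor := -0.5 (absent -> default)
  id := -7
  read fails at seq under R1 (no fill)
  => FAILS_AT (seq, R1)
the other Profile changes do not affect what is asked:
  added field height to record Profile: required float64, tag 36 (in v2 it sits immediately before tags) -> a verdict-level change on Profile — the shown value reads the same
  removed field factor from record Profile (its key "factor" joins the reserved list) -> triggers nothing under the printed rules; the Profile answer is the same either way
  added field phone to record Profile: required string, tag 10 (in v2 it sits immediately before tags) -> a verdict-level change on Profile — the shown value reads the same

decoded: FAILS_AT (seq, R1)


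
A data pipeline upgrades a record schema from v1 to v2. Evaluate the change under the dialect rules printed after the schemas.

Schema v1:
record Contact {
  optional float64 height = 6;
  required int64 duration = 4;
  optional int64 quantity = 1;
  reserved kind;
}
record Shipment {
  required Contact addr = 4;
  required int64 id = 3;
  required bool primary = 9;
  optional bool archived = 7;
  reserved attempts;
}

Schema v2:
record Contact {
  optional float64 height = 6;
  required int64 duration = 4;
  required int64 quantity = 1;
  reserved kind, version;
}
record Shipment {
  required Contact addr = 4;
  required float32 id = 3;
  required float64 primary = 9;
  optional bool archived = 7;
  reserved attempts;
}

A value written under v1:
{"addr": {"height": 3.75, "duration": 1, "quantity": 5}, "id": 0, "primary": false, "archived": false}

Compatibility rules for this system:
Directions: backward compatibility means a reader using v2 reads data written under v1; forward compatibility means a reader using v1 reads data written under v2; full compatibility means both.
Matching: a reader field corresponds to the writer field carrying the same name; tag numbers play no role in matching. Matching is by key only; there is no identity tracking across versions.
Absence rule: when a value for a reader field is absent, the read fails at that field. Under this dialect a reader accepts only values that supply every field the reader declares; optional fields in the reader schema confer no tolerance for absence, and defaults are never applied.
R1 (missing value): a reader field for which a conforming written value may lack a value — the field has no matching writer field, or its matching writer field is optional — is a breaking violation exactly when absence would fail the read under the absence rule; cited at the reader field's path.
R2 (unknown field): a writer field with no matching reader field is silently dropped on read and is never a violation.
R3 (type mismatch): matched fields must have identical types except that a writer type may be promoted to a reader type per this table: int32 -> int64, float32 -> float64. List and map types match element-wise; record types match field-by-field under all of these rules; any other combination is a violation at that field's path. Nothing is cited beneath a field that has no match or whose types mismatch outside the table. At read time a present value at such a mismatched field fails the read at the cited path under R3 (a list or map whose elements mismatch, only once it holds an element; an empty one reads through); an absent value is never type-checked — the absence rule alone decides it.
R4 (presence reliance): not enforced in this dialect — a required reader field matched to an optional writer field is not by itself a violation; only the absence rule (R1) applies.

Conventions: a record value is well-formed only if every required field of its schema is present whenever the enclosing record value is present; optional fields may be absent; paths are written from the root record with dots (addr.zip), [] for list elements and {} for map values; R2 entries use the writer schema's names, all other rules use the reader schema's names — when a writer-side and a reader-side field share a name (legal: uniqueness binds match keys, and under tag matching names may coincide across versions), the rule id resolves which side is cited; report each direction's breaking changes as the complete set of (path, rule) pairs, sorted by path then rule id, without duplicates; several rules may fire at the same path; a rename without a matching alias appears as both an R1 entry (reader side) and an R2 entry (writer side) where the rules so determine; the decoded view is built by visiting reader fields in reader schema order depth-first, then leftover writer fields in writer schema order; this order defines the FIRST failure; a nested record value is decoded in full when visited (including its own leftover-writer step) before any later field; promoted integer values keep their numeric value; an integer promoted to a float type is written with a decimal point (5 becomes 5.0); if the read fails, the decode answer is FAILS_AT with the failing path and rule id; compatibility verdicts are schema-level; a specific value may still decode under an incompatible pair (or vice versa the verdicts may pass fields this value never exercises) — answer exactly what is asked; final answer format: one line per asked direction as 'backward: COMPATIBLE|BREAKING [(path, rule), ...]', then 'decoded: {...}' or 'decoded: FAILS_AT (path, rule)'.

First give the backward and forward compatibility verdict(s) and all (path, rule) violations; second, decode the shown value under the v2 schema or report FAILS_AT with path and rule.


in Shipment below, arrows point writer -> reader
backward for Shipment (reader v2, writer v1):
  writer required, Contact -> Contact: reader addr maps from writer addr
  writer required, int64 -> float32: reader id maps from writer id
  writer required, bool -> float64: reader primary maps from writer primary
  writer optional, bool -> bool: reader archived maps from writer archived
  writer optional, float64 -> float64: reader addr.height maps from writer addr.height
  writer required, int64 -> int64: reader addr.duration maps from writer addr.duration
  writer optional, int64 -> int64: reader addr.quantity maps from writer addr.quantity
  breaking: (addr.height, R1)
  breaking: (addr.quantity, R1)
  breaking: (archived, R1)
  breaking: (id, R3)
  breaking: (primary, R3)
  backward on Shipment therefore BREAKING (5)
forward for Shipment (reader v1, writer v2):
  writer required, Contact -> Contact: reader addr maps from writer addr
  writer required, float32 -> int64: reader id maps from writer id
  writer required, float64 -> bool: reader primary maps from writer primary
  writer optional, bool -> bool: reader archived maps from writer archived
  writer optional, float64 -> float64: reader addr.height maps from writer addr.height
  writer required, int64 -> int64: reader addr.duration maps from writer addr.duration
  writer required, int64 -> int64: reader addr.quantity maps from writer addr.quantity
  breaking: (addr.height, R1)
  breaking: (archived, R1)
  breaking: (id, R3)
  breaking: (primary, R3)
  forward on Shipment therefore BREAKING (4)
decoding the Shipment value with the v2 reader:
  addr.height := 3.75
  addr.duration := 1
  addr.quantity := 5
  read fails at id under R3
  => FAILS_AT (id, R3)

backward: BREAKING [(addr.height, R1), (addr.quantity, R1), (archived, R1), (id, R3), (primary, R3)]; forward: BREAKING [(addr.height, R1), (archived, R1), (id, R3), (primary, R3)]; decoded: FAILS_AT (id, R3)


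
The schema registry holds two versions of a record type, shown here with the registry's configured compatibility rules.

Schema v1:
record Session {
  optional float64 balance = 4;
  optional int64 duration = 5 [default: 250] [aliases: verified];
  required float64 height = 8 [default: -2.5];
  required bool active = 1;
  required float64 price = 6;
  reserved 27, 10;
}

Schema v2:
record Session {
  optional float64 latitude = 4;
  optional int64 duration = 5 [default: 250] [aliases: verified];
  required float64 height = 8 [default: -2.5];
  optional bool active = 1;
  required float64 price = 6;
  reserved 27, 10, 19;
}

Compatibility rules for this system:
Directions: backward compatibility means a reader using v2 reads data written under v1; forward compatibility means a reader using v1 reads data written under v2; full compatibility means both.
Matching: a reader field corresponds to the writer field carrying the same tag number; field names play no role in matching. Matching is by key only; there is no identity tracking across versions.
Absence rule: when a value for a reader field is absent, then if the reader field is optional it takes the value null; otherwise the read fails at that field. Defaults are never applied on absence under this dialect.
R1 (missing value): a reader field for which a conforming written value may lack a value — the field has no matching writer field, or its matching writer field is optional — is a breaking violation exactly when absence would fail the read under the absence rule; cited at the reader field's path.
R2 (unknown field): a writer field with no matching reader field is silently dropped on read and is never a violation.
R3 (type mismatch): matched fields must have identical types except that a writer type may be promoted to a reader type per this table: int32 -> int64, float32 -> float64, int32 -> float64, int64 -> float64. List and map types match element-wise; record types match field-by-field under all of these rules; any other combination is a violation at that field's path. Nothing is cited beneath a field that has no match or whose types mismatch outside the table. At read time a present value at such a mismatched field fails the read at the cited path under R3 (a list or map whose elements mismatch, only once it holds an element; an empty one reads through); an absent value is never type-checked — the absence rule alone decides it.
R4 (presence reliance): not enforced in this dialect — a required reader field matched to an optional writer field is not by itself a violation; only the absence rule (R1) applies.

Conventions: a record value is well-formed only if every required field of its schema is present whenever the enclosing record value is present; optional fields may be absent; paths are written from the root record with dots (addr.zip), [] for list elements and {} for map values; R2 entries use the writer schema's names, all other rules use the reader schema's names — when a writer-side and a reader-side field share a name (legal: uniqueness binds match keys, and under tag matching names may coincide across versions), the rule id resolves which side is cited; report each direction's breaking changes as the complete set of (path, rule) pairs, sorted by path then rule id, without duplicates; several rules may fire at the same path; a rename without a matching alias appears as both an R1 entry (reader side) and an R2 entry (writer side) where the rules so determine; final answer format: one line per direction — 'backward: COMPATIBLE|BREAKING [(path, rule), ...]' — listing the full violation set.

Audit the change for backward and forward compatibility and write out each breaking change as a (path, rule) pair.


backward: COMPATIBLE []; forward: BREAKING [(active, R1)]

each type pair in Session: writer, then reader
backward analysis of Session with v2 as reader and v1 as writer:
  float64 -> float64, writer optional: latitude aligns to balance
  int64 -> int64, writer optional: duration aligns to duration
  float64 -> float64, writer required: height aligns to height
  bool -> bool, writer required: active aligns to active
  float64 -> float64, writer required: price aligns to price
  nothing fires on Session: backward is COMPATIBLE
forward analysis of Session with v1 as reader and v2 as writer:
  float64 -> float64, writer optional: balance aligns to latitude
  int64 -> int64, writer optional: duration aligns to duration
  float64 -> float64, writer required: height aligns to height
  bool -> bool, writer optional: active aligns to active
  float64 -> float64, writer required: price aligns to price
  rule R1 violated at active
  => forward verdict for Session: BREAKING, 1 violation(s)


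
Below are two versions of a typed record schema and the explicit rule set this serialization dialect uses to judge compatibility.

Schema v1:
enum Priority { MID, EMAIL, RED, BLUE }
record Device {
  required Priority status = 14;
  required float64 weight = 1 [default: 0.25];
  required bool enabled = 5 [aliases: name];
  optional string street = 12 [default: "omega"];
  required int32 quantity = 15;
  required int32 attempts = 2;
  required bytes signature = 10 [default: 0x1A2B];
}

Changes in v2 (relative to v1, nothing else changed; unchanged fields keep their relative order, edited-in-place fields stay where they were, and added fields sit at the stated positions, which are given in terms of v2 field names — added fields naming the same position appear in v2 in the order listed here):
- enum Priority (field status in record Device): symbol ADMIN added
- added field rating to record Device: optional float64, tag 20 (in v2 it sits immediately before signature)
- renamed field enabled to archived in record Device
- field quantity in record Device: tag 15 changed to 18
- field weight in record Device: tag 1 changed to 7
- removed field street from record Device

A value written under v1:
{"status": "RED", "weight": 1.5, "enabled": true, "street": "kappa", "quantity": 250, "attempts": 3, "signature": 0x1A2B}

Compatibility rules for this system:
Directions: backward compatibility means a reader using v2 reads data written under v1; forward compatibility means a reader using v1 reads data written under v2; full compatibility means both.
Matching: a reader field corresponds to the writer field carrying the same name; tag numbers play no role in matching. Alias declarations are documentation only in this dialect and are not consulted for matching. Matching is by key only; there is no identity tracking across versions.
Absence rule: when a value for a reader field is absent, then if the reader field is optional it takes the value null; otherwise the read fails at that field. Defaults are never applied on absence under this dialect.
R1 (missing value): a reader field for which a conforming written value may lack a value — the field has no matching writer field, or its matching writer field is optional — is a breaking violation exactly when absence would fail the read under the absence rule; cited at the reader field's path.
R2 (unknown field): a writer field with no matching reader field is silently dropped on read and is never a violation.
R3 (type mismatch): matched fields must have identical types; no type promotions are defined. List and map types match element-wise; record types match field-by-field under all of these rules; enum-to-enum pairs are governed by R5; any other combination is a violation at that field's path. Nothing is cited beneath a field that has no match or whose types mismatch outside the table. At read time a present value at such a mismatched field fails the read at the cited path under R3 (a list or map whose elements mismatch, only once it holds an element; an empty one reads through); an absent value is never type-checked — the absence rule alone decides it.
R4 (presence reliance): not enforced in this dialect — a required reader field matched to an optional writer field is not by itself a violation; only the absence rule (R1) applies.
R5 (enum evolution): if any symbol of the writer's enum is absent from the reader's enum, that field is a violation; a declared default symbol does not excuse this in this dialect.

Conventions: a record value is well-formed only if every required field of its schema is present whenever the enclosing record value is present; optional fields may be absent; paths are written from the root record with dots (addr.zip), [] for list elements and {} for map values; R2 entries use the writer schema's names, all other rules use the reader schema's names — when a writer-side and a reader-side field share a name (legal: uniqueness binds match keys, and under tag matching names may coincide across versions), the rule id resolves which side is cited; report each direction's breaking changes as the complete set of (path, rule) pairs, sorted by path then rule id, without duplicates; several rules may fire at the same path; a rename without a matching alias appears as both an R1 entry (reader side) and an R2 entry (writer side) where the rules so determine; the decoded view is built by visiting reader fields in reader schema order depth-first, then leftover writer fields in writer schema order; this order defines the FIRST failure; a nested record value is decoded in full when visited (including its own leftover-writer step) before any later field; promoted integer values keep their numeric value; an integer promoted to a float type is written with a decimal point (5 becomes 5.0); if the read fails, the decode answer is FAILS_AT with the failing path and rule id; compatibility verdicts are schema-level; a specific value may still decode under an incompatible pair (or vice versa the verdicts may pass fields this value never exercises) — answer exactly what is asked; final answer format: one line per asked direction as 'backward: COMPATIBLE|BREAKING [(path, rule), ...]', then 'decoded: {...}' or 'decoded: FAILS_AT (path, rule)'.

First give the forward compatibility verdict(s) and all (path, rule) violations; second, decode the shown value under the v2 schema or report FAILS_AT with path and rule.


forward: BREAKING [(enabled, R1), (status, R5)]; decoded: FAILS_AT (archived, R1)

in Device below, arrows point writer -> reader
forward for Device (reader v1, writer v2):
  Priority -> Priority, writer required: status aligns to status
  float64 -> float64, writer required: weight aligns to weight
  no writer field matches reader enabled
  no writer field matches reader street
  int32 -> int32, writer required: quantity aligns to quantity
  int32 -> int32, writer required: attempts aligns to attempts
  bytes -> bytes, writer required: signature aligns to signature
  leftover writer field: archived
  leftover writer field: rating
  breaking: (enabled, R1)
  breaking: (status, R5)
  => 2 violation(s): forward is BREAKING for Device
decoding the Device value with the v2 reader:
  status := "RED"
  weight := 1.5
  read fails at archived under R1 (no fill)
  => FAILS_AT (archived, R1)
the rest of the Device diff is inert for this question:
  added field rating to record Device: optional float64, tag 20 (in v2 it sits immediately before signature) -> fires no rule on Device, leaving the asked answer as it is
  field quantity in record Device: tag 15 changed to 18 -> fires no rule on Device, leaving the asked answer as it is
  field weight in record Device: tag 1 changed to 7 -> fires no rule on Device, leaving the asked answer as it is
  removed field street from record Device -> fires no rule on Device, leaving the asked answer as it is


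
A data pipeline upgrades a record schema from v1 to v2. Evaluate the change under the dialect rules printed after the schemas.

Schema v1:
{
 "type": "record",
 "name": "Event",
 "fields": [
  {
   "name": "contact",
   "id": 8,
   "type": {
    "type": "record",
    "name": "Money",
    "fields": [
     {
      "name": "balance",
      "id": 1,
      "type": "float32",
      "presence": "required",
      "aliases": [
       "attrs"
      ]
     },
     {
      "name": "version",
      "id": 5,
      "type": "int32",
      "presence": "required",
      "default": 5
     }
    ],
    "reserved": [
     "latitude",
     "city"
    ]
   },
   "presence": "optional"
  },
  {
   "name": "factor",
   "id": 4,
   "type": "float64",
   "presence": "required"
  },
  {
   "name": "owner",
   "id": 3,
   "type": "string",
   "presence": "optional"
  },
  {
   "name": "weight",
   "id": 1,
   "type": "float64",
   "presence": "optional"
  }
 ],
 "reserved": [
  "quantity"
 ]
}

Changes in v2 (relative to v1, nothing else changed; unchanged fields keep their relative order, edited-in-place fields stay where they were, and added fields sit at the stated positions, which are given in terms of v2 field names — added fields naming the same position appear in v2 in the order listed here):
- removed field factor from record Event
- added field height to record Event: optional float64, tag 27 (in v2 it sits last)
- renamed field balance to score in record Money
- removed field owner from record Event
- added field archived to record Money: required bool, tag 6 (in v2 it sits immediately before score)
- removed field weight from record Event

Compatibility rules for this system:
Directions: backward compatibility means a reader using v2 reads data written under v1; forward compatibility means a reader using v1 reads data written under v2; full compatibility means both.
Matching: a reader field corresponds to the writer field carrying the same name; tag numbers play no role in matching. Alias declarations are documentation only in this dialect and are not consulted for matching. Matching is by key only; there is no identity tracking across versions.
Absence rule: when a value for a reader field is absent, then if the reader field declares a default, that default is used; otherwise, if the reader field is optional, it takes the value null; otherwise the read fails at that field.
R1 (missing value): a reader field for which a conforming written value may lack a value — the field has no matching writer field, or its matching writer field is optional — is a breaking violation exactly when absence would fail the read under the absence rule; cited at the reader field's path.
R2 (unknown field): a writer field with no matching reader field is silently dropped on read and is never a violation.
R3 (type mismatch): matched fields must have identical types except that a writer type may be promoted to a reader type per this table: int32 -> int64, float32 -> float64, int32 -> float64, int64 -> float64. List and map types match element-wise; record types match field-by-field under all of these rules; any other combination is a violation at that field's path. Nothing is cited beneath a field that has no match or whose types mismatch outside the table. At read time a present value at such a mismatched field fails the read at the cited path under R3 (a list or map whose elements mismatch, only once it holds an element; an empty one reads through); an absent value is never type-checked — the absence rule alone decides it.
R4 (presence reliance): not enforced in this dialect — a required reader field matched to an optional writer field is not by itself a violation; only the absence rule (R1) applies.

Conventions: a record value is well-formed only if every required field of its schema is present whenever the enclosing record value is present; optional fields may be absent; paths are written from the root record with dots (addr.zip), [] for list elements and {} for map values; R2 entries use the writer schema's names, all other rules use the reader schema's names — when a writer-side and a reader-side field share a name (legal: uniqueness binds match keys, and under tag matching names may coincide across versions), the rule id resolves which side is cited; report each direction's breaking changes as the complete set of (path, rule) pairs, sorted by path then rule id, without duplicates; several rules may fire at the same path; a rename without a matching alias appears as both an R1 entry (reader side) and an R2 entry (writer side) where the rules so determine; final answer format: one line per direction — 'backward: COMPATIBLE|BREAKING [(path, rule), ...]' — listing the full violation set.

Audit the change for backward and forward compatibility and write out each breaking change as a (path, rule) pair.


backward: BREAKING [(contact.archived, R1), (contact.score, R1)]; forward: BREAKING [(contact.balance, R1), (factor, R1)]

the writer's type comes first in each Event pair
backward pass over Event, reader schema v2, writer schema v1:
  contact <- contact (Money -> Money, writer optional)
  no writer field matches reader height
  factor (writer side), unknown to reader
  owner (writer side), unknown to reader
  weight (writer side), unknown to reader
  no writer field matches reader contact.archived
  no writer field matches reader contact.score
  contact.version <- contact.version (int32 -> int32, writer required)
  contact.balance (writer side), unknown to reader
  violation R1 at contact.archived
  violation R1 at contact.score
  => backward: BREAKING (2)
forward pass over Event, reader schema v1, writer schema v2:
  contact <- contact (Money -> Money, writer optional)
  no writer field matches reader factor
  no writer field matches reader owner
  no writer field matches reader weight
  height (writer side), unknown to reader
  no writer field matches reader contact.balance
  contact.version <- contact.version (int32 -> int32, writer required)
  contact.archived (writer side), unknown to reader
  contact.score (writer side), unknown to reader
  violation R1 at contact.balance
  violation R1 at factor
  => forward: BREAKING (2)
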